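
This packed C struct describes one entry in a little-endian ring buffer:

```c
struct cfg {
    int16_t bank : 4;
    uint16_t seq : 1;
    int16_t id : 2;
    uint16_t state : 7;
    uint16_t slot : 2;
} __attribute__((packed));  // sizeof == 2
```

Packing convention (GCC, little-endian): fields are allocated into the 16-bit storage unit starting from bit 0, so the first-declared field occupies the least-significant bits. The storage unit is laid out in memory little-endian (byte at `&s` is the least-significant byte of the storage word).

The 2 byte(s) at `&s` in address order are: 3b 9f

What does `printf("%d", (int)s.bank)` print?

-5

[0]=0x3b [1]=0x9f (little-endian) → word 0x9f3b
bank [0+:4] = (word>>0) & 0xf = 11  ←
seq [4+:1] = (word>>4) & 0x1 = 1
id [5+:2] = (word>>5) & 0x3 = 1
state [7+:7] = (word>>7) & 0x7f = 62
slot [14+:2] = (word>>14) & 0x3 = 2
bank signed 4b, MSB=1: 11 - 16 = -5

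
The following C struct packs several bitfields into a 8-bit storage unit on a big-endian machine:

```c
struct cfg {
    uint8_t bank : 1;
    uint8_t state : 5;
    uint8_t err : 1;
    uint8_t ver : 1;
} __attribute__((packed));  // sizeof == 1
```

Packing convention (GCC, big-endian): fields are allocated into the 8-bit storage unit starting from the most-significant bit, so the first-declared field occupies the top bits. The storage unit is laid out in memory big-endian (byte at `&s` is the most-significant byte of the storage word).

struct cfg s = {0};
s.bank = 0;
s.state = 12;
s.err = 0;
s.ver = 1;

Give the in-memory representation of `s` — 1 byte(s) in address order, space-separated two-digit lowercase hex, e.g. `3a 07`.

[7+:1] bank=0 & 0x1 = 0x0; word=0x00
[2+:5] state=12 & 0x1f = 0xc; word=0x30
[1+:1] err=0 & 0x1 = 0x0; word=0x30
[0+:1] ver=1 & 0x1 = 0x1; word=0x31
word = 0x31 → big-endian bytes:
  [0]=0x31

31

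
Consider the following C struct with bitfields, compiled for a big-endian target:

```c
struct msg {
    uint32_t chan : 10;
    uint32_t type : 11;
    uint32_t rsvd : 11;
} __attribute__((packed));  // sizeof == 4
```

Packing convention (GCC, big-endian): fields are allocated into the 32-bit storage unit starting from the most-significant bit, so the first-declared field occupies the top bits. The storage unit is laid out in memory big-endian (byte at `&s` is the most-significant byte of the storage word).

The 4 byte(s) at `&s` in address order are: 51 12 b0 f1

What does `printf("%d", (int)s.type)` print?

598

[0]=0x51 [1]=0x12 [2]=0xb0 [3]=0xf1 (big-endian) → word 0x5112b0f1
chan [22+:10] = (word>>22) & 0x3ff = 324
type [11+:11] = (word>>11) & 0x7ff = 598  ←
rsvd [0+:11] = (word>>0) & 0x7ff = 241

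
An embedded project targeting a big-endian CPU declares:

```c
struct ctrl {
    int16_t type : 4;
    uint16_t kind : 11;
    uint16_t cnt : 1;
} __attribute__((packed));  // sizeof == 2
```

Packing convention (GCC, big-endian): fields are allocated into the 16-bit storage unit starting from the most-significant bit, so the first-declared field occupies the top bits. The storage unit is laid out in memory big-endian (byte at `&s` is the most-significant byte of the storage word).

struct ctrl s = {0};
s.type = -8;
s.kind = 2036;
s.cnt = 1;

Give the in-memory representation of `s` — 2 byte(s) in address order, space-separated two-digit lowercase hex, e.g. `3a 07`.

8f e9

type (4b) val=-8 bits=0x8 at bit 12: 0x8000
kind (11b) val=2036 bits=0x7f4 at bit 1: 0x8fe8
cnt (1b) val=1 bits=0x1 at bit 0: 0x8fe9
word = 0x8fe9 → big-endian bytes:
  [0]=0x8f  [1]=0xe9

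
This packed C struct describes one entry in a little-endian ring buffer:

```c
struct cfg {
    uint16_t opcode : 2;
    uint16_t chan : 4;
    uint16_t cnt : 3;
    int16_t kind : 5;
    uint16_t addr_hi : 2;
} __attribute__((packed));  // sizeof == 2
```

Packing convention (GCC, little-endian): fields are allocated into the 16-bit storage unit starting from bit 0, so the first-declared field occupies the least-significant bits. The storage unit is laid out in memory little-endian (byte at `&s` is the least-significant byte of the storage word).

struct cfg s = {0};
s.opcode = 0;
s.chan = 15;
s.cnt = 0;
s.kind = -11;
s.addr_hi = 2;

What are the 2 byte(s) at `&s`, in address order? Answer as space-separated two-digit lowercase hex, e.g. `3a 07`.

3c aa

opcode (2b) val=0 bits=0x0 at bit 0: 0x0000
chan (4b) val=15 bits=0xf at bit 2: 0x003c
cnt (3b) val=0 bits=0x0 at bit 6: 0x003c
kind (5b) val=-11 bits=0x15 at bit 9: 0x2a3c
addr_hi (2b) val=2 bits=0x2 at bit 14: 0xaa3c
word = 0xaa3c → little-endian bytes:
  [0]=0x3c  [1]=0xaa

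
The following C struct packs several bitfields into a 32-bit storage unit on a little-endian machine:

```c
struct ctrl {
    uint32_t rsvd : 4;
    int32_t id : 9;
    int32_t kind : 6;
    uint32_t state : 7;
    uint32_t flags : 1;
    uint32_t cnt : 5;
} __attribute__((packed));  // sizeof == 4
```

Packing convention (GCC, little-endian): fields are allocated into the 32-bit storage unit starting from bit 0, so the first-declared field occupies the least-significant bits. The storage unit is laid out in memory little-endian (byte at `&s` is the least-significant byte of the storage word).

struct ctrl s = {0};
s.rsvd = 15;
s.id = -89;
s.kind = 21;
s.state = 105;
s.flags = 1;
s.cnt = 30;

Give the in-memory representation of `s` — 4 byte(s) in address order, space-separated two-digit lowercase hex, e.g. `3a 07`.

7f ba 4a f7

[0+:4] rsvd=15 & 0xf = 0xf; word=0x0000000f
[4+:9] id=-89 & 0x1ff = 0x1a7; word=0x00001a7f
[13+:6] kind=21 & 0x3f = 0x15; word=0x0002ba7f
[19+:7] state=105 & 0x7f = 0x69; word=0x034aba7f
[26+:1] flags=1 & 0x1 = 0x1; word=0x074aba7f
[27+:5] cnt=30 & 0x1f = 0x1e; word=0xf74aba7f
word = 0xf74aba7f → little-endian bytes:
  [0]=0x7f  [1]=0xba  [2]=0x4a  [3]=0xf7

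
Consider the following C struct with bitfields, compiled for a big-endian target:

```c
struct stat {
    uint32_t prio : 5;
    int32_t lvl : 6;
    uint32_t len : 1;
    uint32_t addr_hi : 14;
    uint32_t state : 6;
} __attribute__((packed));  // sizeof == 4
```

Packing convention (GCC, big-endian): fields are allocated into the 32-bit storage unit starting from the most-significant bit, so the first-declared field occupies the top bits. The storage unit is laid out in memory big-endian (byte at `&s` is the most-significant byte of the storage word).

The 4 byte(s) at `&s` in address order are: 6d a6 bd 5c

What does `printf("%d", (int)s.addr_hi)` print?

[0]=0x6d [1]=0xa6 [2]=0xbd [3]=0x5c (big-endian) → word 0x6da6bd5c
prio [27+:5] = (word>>27) & 0x1f = 13
lvl [21+:6] = (word>>21) & 0x3f = 45
len [20+:1] = (word>>20) & 0x1 = 0
addr_hi [6+:14] = (word>>6) & 0x3fff = 6901  ←
state [0+:6] = (word>>0) & 0x3f = 28

6901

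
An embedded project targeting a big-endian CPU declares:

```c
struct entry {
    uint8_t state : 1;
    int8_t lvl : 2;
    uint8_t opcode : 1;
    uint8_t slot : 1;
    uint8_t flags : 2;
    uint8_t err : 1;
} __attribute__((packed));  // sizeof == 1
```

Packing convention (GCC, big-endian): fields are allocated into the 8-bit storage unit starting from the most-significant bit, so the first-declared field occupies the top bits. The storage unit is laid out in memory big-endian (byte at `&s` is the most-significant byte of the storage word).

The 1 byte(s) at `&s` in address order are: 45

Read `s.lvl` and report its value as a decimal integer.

-2

[0]=0x45 (big-endian) → word 0x45
state:1 @ bit 7 → (0x45>>7)&0x1 = 0x0
lvl:2 @ bit 5 → (0x45>>5)&0x3 = 0x2  ←
opcode:1 @ bit 4 → (0x45>>4)&0x1 = 0x0
slot:1 @ bit 3 → (0x45>>3)&0x1 = 0x0
flags:2 @ bit 1 → (0x45>>1)&0x3 = 0x2
err:1 @ bit 0 → (0x45>>0)&0x1 = 0x1
lvl signed 2b, MSB=1: 2 - 4 = -2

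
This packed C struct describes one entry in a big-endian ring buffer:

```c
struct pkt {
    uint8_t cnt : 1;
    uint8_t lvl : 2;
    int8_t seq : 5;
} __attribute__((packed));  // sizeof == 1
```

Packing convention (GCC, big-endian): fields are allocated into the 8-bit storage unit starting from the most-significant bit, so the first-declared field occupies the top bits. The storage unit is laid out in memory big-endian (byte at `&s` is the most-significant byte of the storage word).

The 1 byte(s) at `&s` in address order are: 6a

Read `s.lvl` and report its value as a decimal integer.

[0]=0x6a (big-endian) → word 0x6a
cnt [7+:1] = (word>>7) & 0x1 = 0
lvl [5+:2] = (word>>5) & 0x3 = 3  ←
seq [0+:5] = (word>>0) & 0x1f = 10

3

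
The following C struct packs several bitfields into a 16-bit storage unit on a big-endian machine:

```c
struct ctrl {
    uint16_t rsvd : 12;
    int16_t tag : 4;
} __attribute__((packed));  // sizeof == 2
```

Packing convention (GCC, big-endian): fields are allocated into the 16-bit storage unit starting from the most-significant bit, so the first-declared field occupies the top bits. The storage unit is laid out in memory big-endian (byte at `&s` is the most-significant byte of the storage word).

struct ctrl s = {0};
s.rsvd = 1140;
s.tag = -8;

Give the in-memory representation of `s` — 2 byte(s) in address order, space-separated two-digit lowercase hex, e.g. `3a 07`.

rsvd (12b) val=1140 bits=0x474 at bit 4: 0x4740
tag (4b) val=-8 bits=0x8 at bit 0: 0x4748
word = 0x4748 → big-endian bytes:
  [0]=0x47  [1]=0x48

47 48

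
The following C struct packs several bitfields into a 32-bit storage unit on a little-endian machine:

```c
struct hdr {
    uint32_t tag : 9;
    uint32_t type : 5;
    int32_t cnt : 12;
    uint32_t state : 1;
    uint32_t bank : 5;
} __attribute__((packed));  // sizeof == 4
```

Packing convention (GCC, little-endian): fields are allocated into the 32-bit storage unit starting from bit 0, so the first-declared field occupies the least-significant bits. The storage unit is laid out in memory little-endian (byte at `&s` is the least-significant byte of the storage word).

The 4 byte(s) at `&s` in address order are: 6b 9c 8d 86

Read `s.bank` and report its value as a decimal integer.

16

[0]=0x6b [1]=0x9c [2]=0x8d [3]=0x86 (little-endian) → word 0x868d9c6b
tag [0+:9] = (word>>0) & 0x1ff = 107
type [9+:5] = (word>>9) & 0x1f = 14
cnt [14+:12] = (word>>14) & 0xfff = 2614
state [26+:1] = (word>>26) & 0x1 = 1
bank [27+:5] = (word>>27) & 0x1f = 16  ←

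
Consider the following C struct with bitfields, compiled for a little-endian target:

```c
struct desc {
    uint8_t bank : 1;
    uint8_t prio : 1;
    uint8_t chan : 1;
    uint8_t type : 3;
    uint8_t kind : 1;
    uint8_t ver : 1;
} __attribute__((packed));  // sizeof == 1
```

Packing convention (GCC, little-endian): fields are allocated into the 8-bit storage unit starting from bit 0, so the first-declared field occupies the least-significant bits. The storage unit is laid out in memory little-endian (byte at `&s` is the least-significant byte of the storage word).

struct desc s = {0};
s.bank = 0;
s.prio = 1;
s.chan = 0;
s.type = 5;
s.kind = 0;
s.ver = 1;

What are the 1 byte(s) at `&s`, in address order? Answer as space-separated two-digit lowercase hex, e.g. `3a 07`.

aa

[0+:1] bank=0 & 0x1 = 0x0; word=0x00
[1+:1] prio=1 & 0x1 = 0x1; word=0x02
[2+:1] chan=0 & 0x1 = 0x0; word=0x02
[3+:3] type=5 & 0x7 = 0x5; word=0x2a
[6+:1] kind=0 & 0x1 = 0x0; word=0x2a
[7+:1] ver=1 & 0x1 = 0x1; word=0xaa
word = 0xaa → little-endian bytes:
  [0]=0xaa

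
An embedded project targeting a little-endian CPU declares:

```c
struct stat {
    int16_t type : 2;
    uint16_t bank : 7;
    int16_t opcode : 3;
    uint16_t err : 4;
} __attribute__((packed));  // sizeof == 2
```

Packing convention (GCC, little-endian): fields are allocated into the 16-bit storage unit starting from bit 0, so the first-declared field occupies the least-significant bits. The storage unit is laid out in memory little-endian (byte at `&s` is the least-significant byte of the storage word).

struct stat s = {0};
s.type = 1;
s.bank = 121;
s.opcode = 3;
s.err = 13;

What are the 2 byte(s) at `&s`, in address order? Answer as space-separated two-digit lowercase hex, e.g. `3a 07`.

e5 d7

type:2 = 1 → 0x1 << 0 → word 0x0001
bank:7 = 121 → 0x79 << 2 → word 0x01e5
opcode:3 = 3 → 0x3 << 9 → word 0x07e5
err:4 = 13 → 0xd << 12 → word 0xd7e5
word = 0xd7e5 → little-endian bytes:
  [0]=0xe5  [1]=0xd7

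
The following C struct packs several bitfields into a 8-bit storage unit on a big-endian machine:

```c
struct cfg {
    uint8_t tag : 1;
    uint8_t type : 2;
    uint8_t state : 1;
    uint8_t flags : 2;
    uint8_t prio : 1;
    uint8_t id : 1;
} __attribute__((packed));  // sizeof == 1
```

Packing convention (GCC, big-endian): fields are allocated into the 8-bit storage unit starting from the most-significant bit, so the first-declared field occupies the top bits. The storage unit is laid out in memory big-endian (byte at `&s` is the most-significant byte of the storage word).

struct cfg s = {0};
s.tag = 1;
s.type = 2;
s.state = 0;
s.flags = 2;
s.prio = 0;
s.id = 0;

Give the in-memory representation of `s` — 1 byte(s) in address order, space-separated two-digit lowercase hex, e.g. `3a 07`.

c8

tag:1 = 1 → 0x1 << 7 → word 0x80
type:2 = 2 → 0x2 << 5 → word 0xc0
state:1 = 0 → 0x0 << 4 → word 0xc0
flags:2 = 2 → 0x2 << 2 → word 0xc8
prio:1 = 0 → 0x0 << 1 → word 0xc8
id:1 = 0 → 0x0 << 0 → word 0xc8
word = 0xc8 → big-endian bytes:
  [0]=0xc8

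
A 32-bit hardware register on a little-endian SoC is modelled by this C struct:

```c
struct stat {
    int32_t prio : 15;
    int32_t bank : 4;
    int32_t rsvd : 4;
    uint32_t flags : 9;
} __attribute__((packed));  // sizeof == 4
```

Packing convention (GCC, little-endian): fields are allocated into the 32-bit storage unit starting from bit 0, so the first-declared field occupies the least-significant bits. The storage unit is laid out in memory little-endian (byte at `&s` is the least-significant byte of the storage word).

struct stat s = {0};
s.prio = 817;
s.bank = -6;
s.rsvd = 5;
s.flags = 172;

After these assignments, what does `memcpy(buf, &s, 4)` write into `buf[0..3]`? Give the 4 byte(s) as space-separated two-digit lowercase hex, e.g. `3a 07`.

prio:15 = 817 → 0x331 << 0 → word 0x00000331
bank:4 = -6 → 0xa << 15 → word 0x00050331
rsvd:4 = 5 → 0x5 << 19 → word 0x002d0331
flags:9 = 172 → 0xac << 23 → word 0x562d0331
word = 0x562d0331 → little-endian bytes:
  [0]=0x31  [1]=0x03  [2]=0x2d  [3]=0x56

31 03 2d 56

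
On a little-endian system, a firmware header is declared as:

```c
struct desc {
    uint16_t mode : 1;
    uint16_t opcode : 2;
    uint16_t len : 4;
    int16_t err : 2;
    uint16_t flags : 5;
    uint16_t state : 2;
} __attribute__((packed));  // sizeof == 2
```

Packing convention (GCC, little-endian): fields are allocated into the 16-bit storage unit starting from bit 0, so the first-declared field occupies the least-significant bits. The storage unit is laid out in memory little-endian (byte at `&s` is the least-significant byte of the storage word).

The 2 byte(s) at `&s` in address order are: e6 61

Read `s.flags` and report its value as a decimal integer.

[0]=0xe6 [1]=0x61 (little-endian) → word 0x61e6
mode [0+:1] = (word>>0) & 0x1 = 0
opcode [1+:2] = (word>>1) & 0x3 = 3
len [3+:4] = (word>>3) & 0xf = 12
err [7+:2] = (word>>7) & 0x3 = 3
flags [9+:5] = (word>>9) & 0x1f = 16  ←
state [14+:2] = (word>>14) & 0x3 = 1

16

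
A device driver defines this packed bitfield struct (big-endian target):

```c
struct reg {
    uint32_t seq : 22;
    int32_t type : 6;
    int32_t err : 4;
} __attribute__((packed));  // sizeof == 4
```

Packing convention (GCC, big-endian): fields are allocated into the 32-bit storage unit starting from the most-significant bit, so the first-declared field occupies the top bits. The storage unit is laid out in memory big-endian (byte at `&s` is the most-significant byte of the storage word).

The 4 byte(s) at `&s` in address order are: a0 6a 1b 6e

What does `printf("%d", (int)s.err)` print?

[0]=0xa0 [1]=0x6a [2]=0x1b [3]=0x6e (big-endian) → word 0xa06a1b6e
seq:22 @ bit 10 → (0xa06a1b6e>>10)&0x3fffff = 0x281a86
type:6 @ bit 4 → (0xa06a1b6e>>4)&0x3f = 0x36
err:4 @ bit 0 → (0xa06a1b6e>>0)&0xf = 0xe  ←
err signed 4b, MSB=1: 14 - 16 = -2

-2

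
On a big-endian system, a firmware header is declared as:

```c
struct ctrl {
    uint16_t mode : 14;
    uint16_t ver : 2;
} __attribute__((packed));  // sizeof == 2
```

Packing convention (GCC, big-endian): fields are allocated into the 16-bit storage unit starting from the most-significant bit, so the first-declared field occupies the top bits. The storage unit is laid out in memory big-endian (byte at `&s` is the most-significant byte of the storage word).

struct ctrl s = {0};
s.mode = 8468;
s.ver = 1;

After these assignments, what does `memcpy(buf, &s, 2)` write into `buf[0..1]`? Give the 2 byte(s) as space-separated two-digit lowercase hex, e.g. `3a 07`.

mode:14 = 8468 → 0x2114 << 2 → word 0x8450
ver:2 = 1 → 0x1 << 0 → word 0x8451
word = 0x8451 → big-endian bytes:
  [0]=0x84  [1]=0x51

84 51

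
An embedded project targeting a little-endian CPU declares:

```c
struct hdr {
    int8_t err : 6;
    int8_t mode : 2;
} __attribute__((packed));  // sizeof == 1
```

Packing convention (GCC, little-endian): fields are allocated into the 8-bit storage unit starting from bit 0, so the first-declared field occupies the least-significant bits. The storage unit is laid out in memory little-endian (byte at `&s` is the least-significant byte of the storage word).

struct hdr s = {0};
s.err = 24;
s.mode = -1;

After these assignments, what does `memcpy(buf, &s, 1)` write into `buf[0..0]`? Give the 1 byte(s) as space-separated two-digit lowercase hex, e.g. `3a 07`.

[0+:6] err=24 & 0x3f = 0x18; word=0x18
[6+:2] mode=-1 & 0x3 = 0x3; word=0xd8
word = 0xd8 → little-endian bytes:
  [0]=0xd8

d8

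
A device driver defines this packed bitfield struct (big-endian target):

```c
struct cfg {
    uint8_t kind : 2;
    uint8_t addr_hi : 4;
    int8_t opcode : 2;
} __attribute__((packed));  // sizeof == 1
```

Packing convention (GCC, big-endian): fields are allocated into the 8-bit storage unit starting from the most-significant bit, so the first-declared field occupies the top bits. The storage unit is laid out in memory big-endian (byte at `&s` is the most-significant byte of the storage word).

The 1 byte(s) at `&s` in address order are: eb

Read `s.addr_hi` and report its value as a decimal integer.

10

[0]=0xeb (big-endian) → word 0xeb
kind:2 @ bit 6 → (0xeb>>6)&0x3 = 0x3
addr_hi:4 @ bit 2 → (0xeb>>2)&0xf = 0xa  ←
opcode:2 @ bit 0 → (0xeb>>0)&0x3 = 0x3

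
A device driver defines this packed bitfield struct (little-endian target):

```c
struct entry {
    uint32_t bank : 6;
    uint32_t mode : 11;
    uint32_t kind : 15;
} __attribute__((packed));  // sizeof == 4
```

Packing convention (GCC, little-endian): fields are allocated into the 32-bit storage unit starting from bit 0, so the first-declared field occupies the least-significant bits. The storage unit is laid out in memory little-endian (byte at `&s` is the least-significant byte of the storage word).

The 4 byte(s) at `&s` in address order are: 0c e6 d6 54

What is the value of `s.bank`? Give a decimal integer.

12

[0]=0x0c [1]=0xe6 [2]=0xd6 [3]=0x54 (little-endian) → word 0x54d6e60c
bank:6 @ bit 0 → (0x54d6e60c>>0)&0x3f = 0xc  ←
mode:11 @ bit 6 → (0x54d6e60c>>6)&0x7ff = 0x398
kind:15 @ bit 17 → (0x54d6e60c>>17)&0x7fff = 0x2a6b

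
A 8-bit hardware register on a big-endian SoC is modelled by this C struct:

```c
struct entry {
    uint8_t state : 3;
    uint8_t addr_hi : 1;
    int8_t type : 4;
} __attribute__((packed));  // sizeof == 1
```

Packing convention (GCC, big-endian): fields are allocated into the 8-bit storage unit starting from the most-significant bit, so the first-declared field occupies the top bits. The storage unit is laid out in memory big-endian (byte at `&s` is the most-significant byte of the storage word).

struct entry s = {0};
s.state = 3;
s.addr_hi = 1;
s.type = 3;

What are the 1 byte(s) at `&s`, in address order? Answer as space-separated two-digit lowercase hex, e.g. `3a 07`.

73

[5+:3] state=3 & 0x7 = 0x3; word=0x60
[4+:1] addr_hi=1 & 0x1 = 0x1; word=0x70
[0+:4] type=3 & 0xf = 0x3; word=0x73
word = 0x73 → big-endian bytes:
  [0]=0x73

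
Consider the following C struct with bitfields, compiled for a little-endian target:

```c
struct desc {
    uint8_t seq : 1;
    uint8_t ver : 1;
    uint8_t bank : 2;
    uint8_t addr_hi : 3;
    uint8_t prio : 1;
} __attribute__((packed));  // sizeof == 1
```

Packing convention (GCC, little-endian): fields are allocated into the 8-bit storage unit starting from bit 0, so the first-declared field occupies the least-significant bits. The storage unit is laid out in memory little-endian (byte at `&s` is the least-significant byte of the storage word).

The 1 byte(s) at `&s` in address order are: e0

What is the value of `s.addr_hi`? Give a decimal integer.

[0]=0xe0 (little-endian) → word 0xe0
seq:1 @ bit 0 → (0xe0>>0)&0x1 = 0x0
ver:1 @ bit 1 → (0xe0>>1)&0x1 = 0x0
bank:2 @ bit 2 → (0xe0>>2)&0x3 = 0x0
addr_hi:3 @ bit 4 → (0xe0>>4)&0x7 = 0x6  ←
prio:1 @ bit 7 → (0xe0>>7)&0x1 = 0x1

6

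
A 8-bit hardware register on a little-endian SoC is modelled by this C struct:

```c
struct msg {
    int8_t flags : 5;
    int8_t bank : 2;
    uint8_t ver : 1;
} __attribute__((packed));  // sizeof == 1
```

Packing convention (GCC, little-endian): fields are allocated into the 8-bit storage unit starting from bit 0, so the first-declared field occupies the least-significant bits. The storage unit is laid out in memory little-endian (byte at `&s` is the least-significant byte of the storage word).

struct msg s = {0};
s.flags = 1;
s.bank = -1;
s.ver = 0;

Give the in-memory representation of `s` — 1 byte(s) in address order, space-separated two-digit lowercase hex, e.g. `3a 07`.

flags (5b) val=1 bits=0x1 at bit 0: 0x01
bank (2b) val=-1 bits=0x3 at bit 5: 0x61
ver (1b) val=0 bits=0x0 at bit 7: 0x61
word = 0x61 → little-endian bytes:
  [0]=0x61

61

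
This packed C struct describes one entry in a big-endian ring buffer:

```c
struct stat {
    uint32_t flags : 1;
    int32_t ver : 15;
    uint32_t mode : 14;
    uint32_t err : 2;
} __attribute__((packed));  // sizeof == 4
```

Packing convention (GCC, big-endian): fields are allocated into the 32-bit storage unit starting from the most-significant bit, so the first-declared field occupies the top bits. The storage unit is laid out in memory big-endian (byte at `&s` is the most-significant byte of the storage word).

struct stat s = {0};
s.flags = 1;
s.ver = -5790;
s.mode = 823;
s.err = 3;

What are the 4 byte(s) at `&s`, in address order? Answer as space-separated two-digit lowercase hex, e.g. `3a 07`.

flags (1b) val=1 bits=0x1 at bit 31: 0x80000000
ver (15b) val=-5790 bits=0x6962 at bit 16: 0xe9620000
mode (14b) val=823 bits=0x337 at bit 2: 0xe9620cdc
err (2b) val=3 bits=0x3 at bit 0: 0xe9620cdf
word = 0xe9620cdf → big-endian bytes:
  [0]=0xe9  [1]=0x62  [2]=0x0c  [3]=0xdf

e9 62 0c df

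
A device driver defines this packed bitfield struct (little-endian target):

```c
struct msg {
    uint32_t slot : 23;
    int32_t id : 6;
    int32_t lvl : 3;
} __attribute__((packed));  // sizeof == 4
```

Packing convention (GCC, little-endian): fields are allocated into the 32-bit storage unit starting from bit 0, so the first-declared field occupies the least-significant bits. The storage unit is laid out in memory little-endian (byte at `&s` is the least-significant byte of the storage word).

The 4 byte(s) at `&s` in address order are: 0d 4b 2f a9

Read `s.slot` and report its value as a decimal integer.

3099405

[0]=0x0d [1]=0x4b [2]=0x2f [3]=0xa9 (little-endian) → word 0xa92f4b0d
slot [0+:23] = (word>>0) & 0x7fffff = 3099405  ←
id [23+:6] = (word>>23) & 0x3f = 18
lvl [29+:3] = (word>>29) & 0x7 = 5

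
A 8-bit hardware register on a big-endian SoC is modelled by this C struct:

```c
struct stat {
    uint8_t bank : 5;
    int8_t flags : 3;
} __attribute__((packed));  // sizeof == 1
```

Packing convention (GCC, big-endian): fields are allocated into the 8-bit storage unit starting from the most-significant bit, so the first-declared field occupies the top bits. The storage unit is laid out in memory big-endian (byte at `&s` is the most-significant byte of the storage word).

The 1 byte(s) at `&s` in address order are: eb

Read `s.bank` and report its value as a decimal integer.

[0]=0xeb (big-endian) → word 0xeb
bank [3+:5] = (word>>3) & 0x1f = 29  ←
flags [0+:3] = (word>>0) & 0x7 = 3

29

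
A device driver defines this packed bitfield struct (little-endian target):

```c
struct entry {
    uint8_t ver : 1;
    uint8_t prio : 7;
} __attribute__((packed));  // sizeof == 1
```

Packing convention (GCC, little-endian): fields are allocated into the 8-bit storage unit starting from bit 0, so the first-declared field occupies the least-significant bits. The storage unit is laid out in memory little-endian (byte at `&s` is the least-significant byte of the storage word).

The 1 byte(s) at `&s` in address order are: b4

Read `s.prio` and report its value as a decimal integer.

[0]=0xb4 (little-endian) → word 0xb4
ver:1 @ bit 0 → (0xb4>>0)&0x1 = 0x0
prio:7 @ bit 1 → (0xb4>>1)&0x7f = 0x5a  ←

90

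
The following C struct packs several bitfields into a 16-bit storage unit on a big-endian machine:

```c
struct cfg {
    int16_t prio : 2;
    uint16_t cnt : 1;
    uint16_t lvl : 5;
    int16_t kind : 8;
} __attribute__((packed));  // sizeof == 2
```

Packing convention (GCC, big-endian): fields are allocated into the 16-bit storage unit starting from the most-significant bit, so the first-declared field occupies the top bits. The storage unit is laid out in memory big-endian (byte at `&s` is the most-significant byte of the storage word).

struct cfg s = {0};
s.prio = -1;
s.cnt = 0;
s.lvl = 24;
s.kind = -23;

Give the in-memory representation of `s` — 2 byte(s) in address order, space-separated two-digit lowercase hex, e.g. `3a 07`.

prio (2b) val=-1 bits=0x3 at bit 14: 0xc000
cnt (1b) val=0 bits=0x0 at bit 13: 0xc000
lvl (5b) val=24 bits=0x18 at bit 8: 0xd800
kind (8b) val=-23 bits=0xe9 at bit 0: 0xd8e9
word = 0xd8e9 → big-endian bytes:
  [0]=0xd8  [1]=0xe9

d8 e9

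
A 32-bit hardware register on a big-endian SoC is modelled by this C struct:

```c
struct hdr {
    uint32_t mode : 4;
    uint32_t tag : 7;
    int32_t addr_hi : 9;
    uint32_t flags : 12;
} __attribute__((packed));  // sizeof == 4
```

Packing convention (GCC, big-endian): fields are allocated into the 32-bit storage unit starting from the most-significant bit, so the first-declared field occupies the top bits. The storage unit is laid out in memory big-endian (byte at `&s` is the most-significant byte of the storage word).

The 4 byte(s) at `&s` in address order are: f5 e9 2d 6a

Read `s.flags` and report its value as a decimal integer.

[0]=0xf5 [1]=0xe9 [2]=0x2d [3]=0x6a (big-endian) → word 0xf5e92d6a
mode [28+:4] = (word>>28) & 0xf = 15
tag [21+:7] = (word>>21) & 0x7f = 47
addr_hi [12+:9] = (word>>12) & 0x1ff = 146
flags [0+:12] = (word>>0) & 0xfff = 3434  ←

3434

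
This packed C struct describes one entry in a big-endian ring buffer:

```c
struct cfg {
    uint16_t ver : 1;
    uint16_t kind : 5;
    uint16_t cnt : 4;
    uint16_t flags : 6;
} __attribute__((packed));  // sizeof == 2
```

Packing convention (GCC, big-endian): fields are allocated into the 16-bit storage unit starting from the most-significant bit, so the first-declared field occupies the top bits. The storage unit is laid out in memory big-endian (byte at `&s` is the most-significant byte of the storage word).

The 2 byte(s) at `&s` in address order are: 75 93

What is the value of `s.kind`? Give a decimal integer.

[0]=0x75 [1]=0x93 (big-endian) → word 0x7593
ver [15+:1] = (word>>15) & 0x1 = 0
kind [10+:5] = (word>>10) & 0x1f = 29  ←
cnt [6+:4] = (word>>6) & 0xf = 6
flags [0+:6] = (word>>0) & 0x3f = 19

29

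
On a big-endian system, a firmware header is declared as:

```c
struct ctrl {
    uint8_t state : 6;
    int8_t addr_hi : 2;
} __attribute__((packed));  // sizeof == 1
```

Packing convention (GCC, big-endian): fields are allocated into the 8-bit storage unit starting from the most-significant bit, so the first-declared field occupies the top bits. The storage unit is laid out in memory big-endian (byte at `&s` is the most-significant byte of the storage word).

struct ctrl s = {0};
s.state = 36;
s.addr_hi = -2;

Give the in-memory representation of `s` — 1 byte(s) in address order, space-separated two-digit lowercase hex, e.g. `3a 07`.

92

state (6b) val=36 bits=0x24 at bit 2: 0x90
addr_hi (2b) val=-2 bits=0x2 at bit 0: 0x92
word = 0x92 → big-endian bytes:
  [0]=0x92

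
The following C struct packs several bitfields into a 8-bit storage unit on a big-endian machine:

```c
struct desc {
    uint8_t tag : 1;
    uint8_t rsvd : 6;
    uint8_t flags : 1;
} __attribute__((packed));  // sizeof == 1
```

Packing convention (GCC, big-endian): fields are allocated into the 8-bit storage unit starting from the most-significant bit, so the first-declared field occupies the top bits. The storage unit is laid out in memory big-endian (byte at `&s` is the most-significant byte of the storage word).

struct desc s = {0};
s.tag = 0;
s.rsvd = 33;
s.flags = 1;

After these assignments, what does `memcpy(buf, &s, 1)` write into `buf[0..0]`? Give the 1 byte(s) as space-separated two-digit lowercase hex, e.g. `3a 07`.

tag (1b) val=0 bits=0x0 at bit 7: 0x00
rsvd (6b) val=33 bits=0x21 at bit 1: 0x42
flags (1b) val=1 bits=0x1 at bit 0: 0x43
word = 0x43 → big-endian bytes:
  [0]=0x43

43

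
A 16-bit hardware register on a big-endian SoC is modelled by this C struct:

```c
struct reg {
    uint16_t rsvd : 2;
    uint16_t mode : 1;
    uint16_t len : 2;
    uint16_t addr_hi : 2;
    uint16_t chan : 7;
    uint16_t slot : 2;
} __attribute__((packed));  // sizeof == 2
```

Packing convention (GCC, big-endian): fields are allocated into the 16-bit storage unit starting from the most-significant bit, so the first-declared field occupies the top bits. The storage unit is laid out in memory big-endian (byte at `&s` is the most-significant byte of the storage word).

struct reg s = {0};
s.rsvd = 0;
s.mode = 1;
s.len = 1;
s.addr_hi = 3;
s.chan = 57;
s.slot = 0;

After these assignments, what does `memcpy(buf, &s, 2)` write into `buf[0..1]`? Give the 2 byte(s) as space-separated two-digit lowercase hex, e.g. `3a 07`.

2e e4

rsvd:2 = 0 → 0x0 << 14 → word 0x0000
mode:1 = 1 → 0x1 << 13 → word 0x2000
len:2 = 1 → 0x1 << 11 → word 0x2800
addr_hi:2 = 3 → 0x3 << 9 → word 0x2e00
chan:7 = 57 → 0x39 << 2 → word 0x2ee4
slot:2 = 0 → 0x0 << 0 → word 0x2ee4
word = 0x2ee4 → big-endian bytes:
  [0]=0x2e  [1]=0xe4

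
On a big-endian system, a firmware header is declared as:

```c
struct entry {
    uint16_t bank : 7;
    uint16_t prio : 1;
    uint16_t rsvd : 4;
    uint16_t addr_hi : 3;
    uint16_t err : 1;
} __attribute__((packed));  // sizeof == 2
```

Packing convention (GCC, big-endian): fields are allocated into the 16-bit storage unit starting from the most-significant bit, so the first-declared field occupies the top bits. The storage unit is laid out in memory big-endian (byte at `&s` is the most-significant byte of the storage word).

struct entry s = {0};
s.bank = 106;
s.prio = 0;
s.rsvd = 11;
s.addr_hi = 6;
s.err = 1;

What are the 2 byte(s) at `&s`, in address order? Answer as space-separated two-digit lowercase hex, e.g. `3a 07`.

[9+:7] bank=106 & 0x7f = 0x6a; word=0xd400
[8+:1] prio=0 & 0x1 = 0x0; word=0xd400
[4+:4] rsvd=11 & 0xf = 0xb; word=0xd4b0
[1+:3] addr_hi=6 & 0x7 = 0x6; word=0xd4bc
[0+:1] err=1 & 0x1 = 0x1; word=0xd4bd
word = 0xd4bd → big-endian bytes:
  [0]=0xd4  [1]=0xbd

d4 bd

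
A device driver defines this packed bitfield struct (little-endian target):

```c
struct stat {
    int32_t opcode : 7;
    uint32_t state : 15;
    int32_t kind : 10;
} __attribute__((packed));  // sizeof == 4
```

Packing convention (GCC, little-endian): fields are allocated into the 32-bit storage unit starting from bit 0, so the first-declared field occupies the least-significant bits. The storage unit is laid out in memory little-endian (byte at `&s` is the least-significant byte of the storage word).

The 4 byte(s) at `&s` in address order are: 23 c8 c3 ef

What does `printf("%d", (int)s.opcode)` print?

[0]=0x23 [1]=0xc8 [2]=0xc3 [3]=0xef (little-endian) → word 0xefc3c823
opcode [0+:7] = (word>>0) & 0x7f = 35  ←
state [7+:15] = (word>>7) & 0x7fff = 1936
kind [22+:10] = (word>>22) & 0x3ff = 959
opcode signed 7b, MSB=0: value = 35

35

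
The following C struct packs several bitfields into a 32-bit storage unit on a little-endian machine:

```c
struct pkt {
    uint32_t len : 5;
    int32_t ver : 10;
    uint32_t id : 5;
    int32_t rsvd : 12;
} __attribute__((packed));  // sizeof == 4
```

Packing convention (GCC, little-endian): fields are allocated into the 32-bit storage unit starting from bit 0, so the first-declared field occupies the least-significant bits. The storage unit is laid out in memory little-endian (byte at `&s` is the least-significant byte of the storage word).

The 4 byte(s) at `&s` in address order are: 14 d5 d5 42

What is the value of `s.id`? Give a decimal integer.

[0]=0x14 [1]=0xd5 [2]=0xd5 [3]=0x42 (little-endian) → word 0x42d5d514
len [0+:5] = (word>>0) & 0x1f = 20
ver [5+:10] = (word>>5) & 0x3ff = 680
id [15+:5] = (word>>15) & 0x1f = 11  ←
rsvd [20+:12] = (word>>20) & 0xfff = 1069

11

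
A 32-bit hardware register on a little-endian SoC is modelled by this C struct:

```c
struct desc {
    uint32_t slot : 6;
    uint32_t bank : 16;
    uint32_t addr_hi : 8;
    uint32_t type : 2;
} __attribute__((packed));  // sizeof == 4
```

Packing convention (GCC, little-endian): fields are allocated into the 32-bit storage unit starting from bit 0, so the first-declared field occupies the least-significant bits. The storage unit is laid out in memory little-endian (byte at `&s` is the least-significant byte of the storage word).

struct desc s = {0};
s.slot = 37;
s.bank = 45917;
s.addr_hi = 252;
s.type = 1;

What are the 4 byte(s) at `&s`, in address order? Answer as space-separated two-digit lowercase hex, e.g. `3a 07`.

65 d7 2c 7f

[0+:6] slot=37 & 0x3f = 0x25; word=0x00000025
[6+:16] bank=45917 & 0xffff = 0xb35d; word=0x002cd765
[22+:8] addr_hi=252 & 0xff = 0xfc; word=0x3f2cd765
[30+:2] type=1 & 0x3 = 0x1; word=0x7f2cd765
word = 0x7f2cd765 → little-endian bytes:
  [0]=0x65  [1]=0xd7  [2]=0x2c  [3]=0x7f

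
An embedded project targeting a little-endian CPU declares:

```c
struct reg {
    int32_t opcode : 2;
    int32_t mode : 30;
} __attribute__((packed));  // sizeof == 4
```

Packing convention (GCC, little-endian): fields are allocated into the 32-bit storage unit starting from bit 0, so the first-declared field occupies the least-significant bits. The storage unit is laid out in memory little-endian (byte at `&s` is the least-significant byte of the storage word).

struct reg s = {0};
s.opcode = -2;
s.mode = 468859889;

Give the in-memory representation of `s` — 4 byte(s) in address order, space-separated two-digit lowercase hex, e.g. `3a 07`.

[0+:2] opcode=-2 & 0x3 = 0x2; word=0x00000002
[2+:30] mode=468859889 & 0x3fffffff = 0x1bf23bf1; word=0x6fc8efc6
word = 0x6fc8efc6 → little-endian bytes:
  [0]=0xc6  [1]=0xef  [2]=0xc8  [3]=0x6f

c6 ef c8 6f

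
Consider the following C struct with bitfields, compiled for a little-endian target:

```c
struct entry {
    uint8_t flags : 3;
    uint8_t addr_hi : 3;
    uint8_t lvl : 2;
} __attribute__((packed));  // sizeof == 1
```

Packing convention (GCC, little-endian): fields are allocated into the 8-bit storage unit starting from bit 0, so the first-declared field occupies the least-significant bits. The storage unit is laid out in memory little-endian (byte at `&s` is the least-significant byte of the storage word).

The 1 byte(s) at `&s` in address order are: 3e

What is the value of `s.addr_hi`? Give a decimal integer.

[0]=0x3e (little-endian) → word 0x3e
flags [0+:3] = (word>>0) & 0x7 = 6
addr_hi [3+:3] = (word>>3) & 0x7 = 7  ←
lvl [6+:2] = (word>>6) & 0x3 = 0

7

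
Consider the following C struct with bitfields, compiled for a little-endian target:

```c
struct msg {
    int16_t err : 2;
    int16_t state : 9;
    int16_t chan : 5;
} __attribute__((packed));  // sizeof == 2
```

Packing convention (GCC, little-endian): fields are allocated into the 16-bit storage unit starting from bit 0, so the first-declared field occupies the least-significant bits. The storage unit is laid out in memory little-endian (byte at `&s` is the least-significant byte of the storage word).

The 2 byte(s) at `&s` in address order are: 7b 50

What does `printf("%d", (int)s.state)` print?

30

[0]=0x7b [1]=0x50 (little-endian) → word 0x507b
err:2 @ bit 0 → (0x507b>>0)&0x3 = 0x3
state:9 @ bit 2 → (0x507b>>2)&0x1ff = 0x1e  ←
chan:5 @ bit 11 → (0x507b>>11)&0x1f = 0xa
state signed 9b, MSB=0: value = 30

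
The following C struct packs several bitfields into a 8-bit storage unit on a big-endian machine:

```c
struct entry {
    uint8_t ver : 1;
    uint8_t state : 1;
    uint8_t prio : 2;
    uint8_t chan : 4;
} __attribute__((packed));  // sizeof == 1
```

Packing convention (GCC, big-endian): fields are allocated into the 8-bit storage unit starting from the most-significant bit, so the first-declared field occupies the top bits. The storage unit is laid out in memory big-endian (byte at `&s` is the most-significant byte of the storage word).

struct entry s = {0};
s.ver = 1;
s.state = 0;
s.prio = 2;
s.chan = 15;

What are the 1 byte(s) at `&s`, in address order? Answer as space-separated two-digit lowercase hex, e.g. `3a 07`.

af

ver (1b) val=1 bits=0x1 at bit 7: 0x80
state (1b) val=0 bits=0x0 at bit 6: 0x80
prio (2b) val=2 bits=0x2 at bit 4: 0xa0
chan (4b) val=15 bits=0xf at bit 0: 0xaf
word = 0xaf → big-endian bytes:
  [0]=0xaf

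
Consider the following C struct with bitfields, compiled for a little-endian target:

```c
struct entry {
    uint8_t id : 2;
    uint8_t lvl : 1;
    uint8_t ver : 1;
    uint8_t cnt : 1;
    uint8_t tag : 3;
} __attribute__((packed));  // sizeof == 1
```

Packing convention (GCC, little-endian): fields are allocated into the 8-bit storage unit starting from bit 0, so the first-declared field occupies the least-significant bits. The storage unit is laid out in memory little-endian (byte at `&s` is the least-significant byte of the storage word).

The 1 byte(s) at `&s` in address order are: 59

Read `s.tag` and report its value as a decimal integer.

2

[0]=0x59 (little-endian) → word 0x59
id:2 @ bit 0 → (0x59>>0)&0x3 = 0x1
lvl:1 @ bit 2 → (0x59>>2)&0x1 = 0x0
ver:1 @ bit 3 → (0x59>>3)&0x1 = 0x1
cnt:1 @ bit 4 → (0x59>>4)&0x1 = 0x1
tag:3 @ bit 5 → (0x59>>5)&0x7 = 0x2  ←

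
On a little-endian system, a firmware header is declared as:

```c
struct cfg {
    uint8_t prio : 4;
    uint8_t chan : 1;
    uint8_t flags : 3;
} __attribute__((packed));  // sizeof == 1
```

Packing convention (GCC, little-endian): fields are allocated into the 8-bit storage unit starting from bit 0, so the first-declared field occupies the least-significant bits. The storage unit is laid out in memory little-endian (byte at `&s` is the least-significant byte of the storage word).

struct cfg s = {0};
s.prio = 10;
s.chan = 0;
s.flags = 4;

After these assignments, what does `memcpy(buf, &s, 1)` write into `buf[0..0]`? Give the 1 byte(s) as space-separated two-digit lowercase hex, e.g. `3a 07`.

8a

[0+:4] prio=10 & 0xf = 0xa; word=0x0a
[4+:1] chan=0 & 0x1 = 0x0; word=0x0a
[5+:3] flags=4 & 0x7 = 0x4; word=0x8a
word = 0x8a → little-endian bytes:
  [0]=0x8a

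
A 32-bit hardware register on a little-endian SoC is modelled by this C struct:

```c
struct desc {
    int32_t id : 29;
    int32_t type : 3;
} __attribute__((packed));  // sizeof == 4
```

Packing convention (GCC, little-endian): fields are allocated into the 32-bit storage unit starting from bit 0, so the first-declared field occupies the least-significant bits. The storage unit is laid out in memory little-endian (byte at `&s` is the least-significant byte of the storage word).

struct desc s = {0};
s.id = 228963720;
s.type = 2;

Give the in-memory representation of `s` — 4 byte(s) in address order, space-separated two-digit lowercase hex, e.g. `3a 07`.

id (29b) val=228963720 bits=0xda5b588 at bit 0: 0x0da5b588
type (3b) val=2 bits=0x2 at bit 29: 0x4da5b588
word = 0x4da5b588 → little-endian bytes:
  [0]=0x88  [1]=0xb5  [2]=0xa5  [3]=0x4d

88 b5 a5 4d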